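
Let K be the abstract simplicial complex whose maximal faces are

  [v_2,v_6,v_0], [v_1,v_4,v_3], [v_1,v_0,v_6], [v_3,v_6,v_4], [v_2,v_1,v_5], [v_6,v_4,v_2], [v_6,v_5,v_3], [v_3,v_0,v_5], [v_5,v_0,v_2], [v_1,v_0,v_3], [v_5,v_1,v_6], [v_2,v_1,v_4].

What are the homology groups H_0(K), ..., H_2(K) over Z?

H_0 ≅ Z,  H_1 ≅ Z/2Z,  H_2 = 0.

Order the vertices as v_0 < v_1 < v_2 < v_3 < v_4 < v_5 < v_6. Listing each simplex with vertices in this order, K has dimension 2 with simplices:

  0-simplices (7): [v_0], [v_1], [v_2], [v_3], [v_4], [v_5], [v_6]
  1-simplices (18): (18 of them)
  2-simplices (12): (12 of them)

Hence C_0 ≅ Z^7, C_1 ≅ Z^18, C_2 ≅ Z^12.

∂_1: C_1 → C_0 maps an edge to its endpoints' difference, ∂[p,q] = q − p. For instance
  ∂[v_0,v_1] = [v_1] − [v_0].
The resulting 7×18 matrix has rank 6, and its Smith normal form has invariant factors (1,1,1,1,1,1).

The boundary map ∂_2: C_2 → C_1 sends each 2-simplex [p,q,r] to [q,r] − [p,r] + [p,q]. For instance
  ∂[v_0,v_1,v_6] = [v_1,v_6] − [v_0,v_6] + [v_0,v_1],
  ∂[v_2,v_4,v_6] = [v_4,v_6] − [v_2,v_6] + [v_2,v_4].
The 18×12 boundary matrix has rank 12 and Smith normal form diag(1,1,1,1,1,1,1,1,1,1,1,2).

From H_k ≅ ker(∂_k) / im(∂_{k+1}) we obtain:

  H_0: rank C_0 − rank ∂_1 = 7 − 6 = 1, and the invariant factors of ∂_1 are all 1, so H_0 ≅ Z.
  H_1: rank ker ∂_1 − rank ∂_2 = (18 − 6) − 12 = 0, and ∂_2 has invariant factor 2 > 1, so H_1 ≅ Z/2Z.
  H_2: rank ker ∂_2 − rank ∂_3 = (12 − 12) − 0 = 0, and there is no ∂_3, so H_2 ≅ 0.

As a check, the Euler characteristic is 7 − 18 + 12 = 1, which agrees with 1 − 0 + 0 = 1.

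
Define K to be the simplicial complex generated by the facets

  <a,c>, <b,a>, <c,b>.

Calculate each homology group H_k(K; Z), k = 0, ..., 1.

H_0 = Z,  H_1 = Z.

K has 3 vertices, 3 edges.
rank ∂_0 = 0, rank ∂_1 = 2 ⇒ b_0 = 3 − 0 − 2 = 1; all invariant factors of ∂_1 are 1 so no torsion. So H_0 ≅ Z.
rank ∂_1 = 2, rank ∂_2 = 0 ⇒ b_1 = 3 − 2 − 0 = 1. So H_1 ≅ Z.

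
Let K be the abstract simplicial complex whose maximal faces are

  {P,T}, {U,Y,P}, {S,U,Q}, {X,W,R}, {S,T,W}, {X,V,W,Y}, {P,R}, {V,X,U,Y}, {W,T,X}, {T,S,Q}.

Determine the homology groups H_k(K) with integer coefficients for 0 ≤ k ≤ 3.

Take the total order P < Q < R < S < T < U < V < W < X < Y on the vertex set. Then K (dimension 3) consists of the simplices:

  0-simplices (10): P, Q, R, S, T, U, V, W, X, Y
  1-simplices (23): PR, PT, PU, PY, QS, QT, QU, RW, RX, ST, SU, SW, TW, TX, UV, UX, UY, VW, VX, VY, WX, WY, XY
  2-simplices (13): PUY, QST, QSU, RWX, STW, TWX, UVX, UVY, UXY, VWX, VWY, VXY, WXY
  3-simplices (2): UVXY, VWXY

so the chain groups are C_0 ≅ Z^10, C_1 ≅ Z^23, C_2 ≅ Z^13, C_3 ≅ Z^2.

The boundary map ∂_1: C_1 → C_0 sends each edge [p,q] (with p < q) to q − p.
The 10×23 boundary matrix has rank 9 and Smith normal form diag(1,1,1,1,1,1,1,1,1).

∂_2: C_2 → C_1 maps a triangle to the signed sum of its edges. For instance
  ∂UXY = XY − UY + UX,
  ∂UVX = VX − UX + UV.
The 23×13 boundary matrix has rank 11 and Smith normal form diag(1,1,1,1,1,1,1,1,1,1,1).

∂_3: C_3 → C_2 sends each 3-simplex σ to the alternating sum Σ_i (−1)^i (σ with its i-th vertex removed). For instance
  ∂VWXY = WXY − VXY + VWY − VWX,
  ∂UVXY = VXY − UXY + UVY − UVX.
As a 13×2 matrix over Z this has rank 2, with invariant factors (1,1).

Computing H_k = (kernel of ∂_k) / (image of ∂_{k+1}):

  H_0: rank C_0 − rank ∂_1 = 10 − 9 = 1, and the invariant factors of ∂_1 are all 1, so H_0 ≅ Z.
  H_1: rank ker ∂_1 − rank ∂_2 = (23 − 9) − 11 = 3, and the invariant factors of ∂_2 are all 1, so H_1 ≅ Z^3.
  H_2: rank ker ∂_2 − rank ∂_3 = (13 − 11) − 2 = 0, and the invariant factors of ∂_3 are all 1, so H_2 ≅ 0.
  H_3: rank ker ∂_3 − rank ∂_4 = (2 − 2) − 0 = 0, and there is no ∂_4, so H_3 ≅ 0.

As a check, the Euler characteristic is 10 − 23 + 13 − 2 = -2, which agrees with 1 − 3 + 0 − 0 = -2.

H_0 = Z,  H_1 = Z^3,  H_2 = 0,  H_3 = 0.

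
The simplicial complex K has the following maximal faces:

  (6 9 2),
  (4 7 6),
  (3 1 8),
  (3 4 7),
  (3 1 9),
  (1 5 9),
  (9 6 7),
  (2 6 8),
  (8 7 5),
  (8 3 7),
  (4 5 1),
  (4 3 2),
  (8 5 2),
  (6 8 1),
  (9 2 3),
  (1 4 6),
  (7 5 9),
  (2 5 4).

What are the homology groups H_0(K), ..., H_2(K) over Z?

Order the vertices as 1 < 2 < 3 < 4 < 5 < 6 < 7 < 8 < 9. Listing each simplex with vertices in this order, K has dimension 2 with simplices:

  0-simplices (9): [1], [2], [3], [4], [5], [6], [7], [8], [9]
  1-simplices (27): (27 of them)
  2-simplices (18): [1,3,8], [1,3,9], [1,4,5], [1,4,6], [1,5,9], [1,6,8], [2,3,4], [2,3,9], [2,4,5], [2,5,8], [2,6,8], [2,6,9], [3,4,7], [3,7,8], [4,6,7], [5,7,8], [5,7,9], [6,7,9]

Hence C_0 ≅ Z^9, C_1 ≅ Z^27, C_2 ≅ Z^18.

Boundary ∂_1: C_1 → C_0 is given by ∂[p,q] = [q] − [p].
The 9×27 boundary matrix has rank 8 and Smith normal form diag(1,1,1,1,1,1,1,1).

∂_2: C_2 → C_1 maps a triangle to the signed sum of its edges. For instance
  ∂[2,3,9] = [3,9] − [2,9] + [2,3],
  ∂[1,6,8] = [6,8] − [1,8] + [1,6].
This gives a 27×18 integer matrix of rank 17; reducing to Smith normal form yields diagonal entries (1,1,1,1,1,1,1,1,1,1,1,1,1,1,1,1,1).

Computing H_k = (kernel of ∂_k) / (image of ∂_{k+1}):

  H_0: rank C_0 − rank ∂_1 = 9 − 8 = 1, and the invariant factors of ∂_1 are all 1, so H_0 ≅ Z.
  H_1: rank ker ∂_1 − rank ∂_2 = (27 − 8) − 17 = 2, and the invariant factors of ∂_2 are all 1, so H_1 ≅ Z^2.
  H_2: rank ker ∂_2 − rank ∂_3 = (18 − 17) − 0 = 1, and there is no ∂_3, so H_2 ≅ Z.

As a check, the Euler characteristic is 9 − 27 + 18 = 0, which agrees with 1 − 2 + 1 = 0.

H_0 ≅ Z,  H_1 ≅ Z^2,  H_2 ≅ Z.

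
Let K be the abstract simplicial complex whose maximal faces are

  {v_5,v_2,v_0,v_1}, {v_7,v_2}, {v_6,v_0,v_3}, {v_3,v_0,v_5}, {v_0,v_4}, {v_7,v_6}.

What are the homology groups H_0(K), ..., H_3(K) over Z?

Order the vertices as v_0 < v_1 < v_2 < v_3 < v_4 < v_5 < v_6 < v_7. Listing each simplex with vertices in this order, K has dimension 3 with simplices:

  0-simplices (8): [v_0], [v_1], [v_2], [v_3], [v_4], [v_5], [v_6], [v_7]
  1-simplices (13): [v_0,v_1], [v_0,v_2], [v_0,v_3], [v_0,v_4], [v_0,v_5], [v_0,v_6], [v_1,v_2], [v_1,v_5], [v_2,v_5], [v_2,v_7], [v_3,v_5], [v_3,v_6], [v_6,v_7]
  2-simplices (6): [v_0,v_1,v_2], [v_0,v_1,v_5], [v_0,v_2,v_5], [v_0,v_3,v_5], [v_0,v_3,v_6], [v_1,v_2,v_5]
  3-simplices (1): [v_0,v_1,v_2,v_5]

Hence C_0 ≅ Z^8, C_1 ≅ Z^13, C_2 ≅ Z^6, C_3 ≅ Z^1.

The boundary map ∂_1: C_1 → C_0 is given by ∂[p,q] = [q] − [p]. For instance
  ∂[v_0,v_3] = [v_3] − [v_0].
The 8×13 boundary matrix has rank 7 and Smith normal form diag(1,1,1,1,1,1,1).

The boundary map ∂_2: C_2 → C_1 acts by ∂[p,q,r] = [q,r] − [p,r] + [p,q]. For instance
  ∂[v_0,v_3,v_5] = [v_3,v_5] − [v_0,v_5] + [v_0,v_3],
  ∂[v_1,v_2,v_5] = [v_2,v_5] − [v_1,v_5] + [v_1,v_2].
The resulting 13×6 matrix has rank 5, and its Smith normal form has invariant factors (1,1,1,1,1).

The boundary map ∂_3: C_3 → C_2 sends each 3-simplex σ to the alternating sum Σ_i (−1)^i (σ with its i-th vertex removed). For instance
  ∂[v_0,v_1,v_2,v_5] = [v_1,v_2,v_5] − [v_0,v_2,v_5] + [v_0,v_1,v_5] − [v_0,v_1,v_2].
The resulting 6×1 matrix has rank 1, and its Smith normal form has invariant factors (1).

Reading off H_k = ker ∂_k / im ∂_{k+1}:

  H_0: rank C_0 − rank ∂_1 = 8 − 7 = 1, and the invariant factors of ∂_1 are all 1, so H_0 ≅ Z.
  H_1: rank ker ∂_1 − rank ∂_2 = (13 − 7) − 5 = 1, and the invariant factors of ∂_2 are all 1, so H_1 ≅ Z.
  H_2: rank ker ∂_2 − rank ∂_3 = (6 − 5) − 1 = 0, and the invariant factors of ∂_3 are all 1, so H_2 ≅ 0.
  H_3: rank ker ∂_3 − rank ∂_4 = (1 − 1) − 0 = 0, and there is no ∂_4, so H_3 ≅ 0.

As a check, the Euler characteristic is 8 − 13 + 6 − 1 = 0, which agrees with 1 − 1 + 0 − 0 = 0.

H_0 = Z,  H_1 = Z,  H_2 = 0,  H_3 = 0.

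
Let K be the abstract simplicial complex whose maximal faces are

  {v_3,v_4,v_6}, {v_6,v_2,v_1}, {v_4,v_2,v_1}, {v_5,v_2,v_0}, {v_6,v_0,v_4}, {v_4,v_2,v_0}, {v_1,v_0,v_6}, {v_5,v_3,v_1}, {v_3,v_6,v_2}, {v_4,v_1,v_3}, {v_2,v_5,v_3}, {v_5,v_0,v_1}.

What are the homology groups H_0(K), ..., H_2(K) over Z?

H_0 = Z,  H_1 = Z/2,  H_2 = 0.

We work with the vertex ordering v_0 < v_1 < v_2 < v_3 < v_4 < v_5 < v_6. The simplices of K, each written with vertices in increasing order, are:

  0-simplices (7): [v_0], [v_1], [v_2], [v_3], [v_4], [v_5], [v_6]
  1-simplices (18): (18 of them)
  2-simplices (12): (12 of them)

so the chain groups are C_0 ≅ Z^7, C_1 ≅ Z^18, C_2 ≅ Z^12.

The boundary map ∂_1: C_1 → C_0 sends each edge [p,q] (with p < q) to q − p. For instance
  ∂[v_4,v_6] = [v_6] − [v_4].
The resulting 7×18 matrix has rank 6, and its Smith normal form has invariant factors (1,1,1,1,1,1).

∂_2: C_2 → C_1 sends each 2-simplex [p,q,r] to [q,r] − [p,r] + [p,q]. For instance
  ∂[v_1,v_2,v_6] = [v_2,v_6] − [v_1,v_6] + [v_1,v_2],
  ∂[v_1,v_2,v_4] = [v_2,v_4] − [v_1,v_4] + [v_1,v_2].
This gives a 18×12 integer matrix of rank 12; reducing to Smith normal form yields diagonal entries (1,1,1,1,1,1,1,1,1,1,1,2).

Computing H_k = (kernel of ∂_k) / (image of ∂_{k+1}):

  H_0: rank C_0 − rank ∂_1 = 7 − 6 = 1, and the invariant factors of ∂_1 are all 1, so H_0 = Z.
  H_1: rank ker ∂_1 − rank ∂_2 = (18 − 6) − 12 = 0, and ∂_2 has invariant factor 2 > 1, so H_1 = Z/2.
  H_2: rank ker ∂_2 − rank ∂_3 = (12 − 12) − 0 = 0, and there is no ∂_3, so H_2 = 0.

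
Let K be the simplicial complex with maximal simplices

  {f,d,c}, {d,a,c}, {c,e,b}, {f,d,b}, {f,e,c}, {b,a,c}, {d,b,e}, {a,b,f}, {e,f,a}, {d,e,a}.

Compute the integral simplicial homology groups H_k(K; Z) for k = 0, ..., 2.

H_0 ≅ Z,  H_1 ≅ Z/2,  H_2 = 0.

Order the vertices as a < b < c < d < e < f. Listing each simplex with vertices in this order, K has dimension 2 with simplices:

  0-simplices (6): a, b, c, d, e, f
  1-simplices (15): ab, ac, ad, ae, af, bc, bd, be, bf, cd, ce, cf, de, df, ef
  2-simplices (10): abc, abf, acd, ade, aef, bce, bde, bdf, cdf, cef

giving chain groups C_0 ≅ Z^6, C_1 ≅ Z^15, C_2 ≅ Z^10.

Boundary ∂_1: C_1 → C_0 maps an edge to its endpoints' difference, ∂[p,q] = q − p.
This gives a 6×15 integer matrix of rank 5; reducing to Smith normal form yields diagonal entries (1,1,1,1,1).

Boundary ∂_2: C_2 → C_1 acts by ∂[p,q,r] = [q,r] − [p,r] + [p,q]. For instance
  ∂abc = bc − ac + ab,
  ∂cef = ef − cf + ce.
As a 15×10 matrix over Z this has rank 10, with invariant factors (1,1,1,1,1,1,1,1,1,2).

Reading off H_k = ker ∂_k / im ∂_{k+1}:

  H_0: rank C_0 − rank ∂_1 = 6 − 5 = 1, and the invariant factors of ∂_1 are all 1, so H_0 ≅ Z.
  H_1: rank ker ∂_1 − rank ∂_2 = (15 − 5) − 10 = 0, and ∂_2 has invariant factor 2 > 1, so H_1 ≅ Z/2.
  H_2: rank ker ∂_2 − rank ∂_3 = (10 − 10) − 0 = 0, and there is no ∂_3, so H_2 ≅ 0.

As a check, the Euler characteristic is 6 − 15 + 10 = 1, which agrees with 1 − 0 + 0 = 1.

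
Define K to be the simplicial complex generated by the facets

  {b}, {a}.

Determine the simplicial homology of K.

K has 2 vertices.
rank ∂_0 = 0, rank ∂_1 = 0 ⇒ b_0 = 2 − 0 − 0 = 2. So H_0 = Z^2.

H_0 = Z^2.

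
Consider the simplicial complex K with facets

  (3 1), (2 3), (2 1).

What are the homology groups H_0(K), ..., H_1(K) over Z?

We work with the vertex ordering 1 < 2 < 3. The simplices of K, each written with vertices in increasing order, are:

  0-simplices (3): [1], [2], [3]
  1-simplices (3): [1,2], [1,3], [2,3]

so the chain groups are C_0 ≅ Z^3, C_1 ≅ Z^3.

Boundary ∂_1: C_1 → C_0 is given by ∂[p,q] = [q] − [p].
As a 3×3 matrix over Z this has rank 2, with invariant factors (1,1).

Now H_k = ker ∂_k / im ∂_{k+1}, so:

  H_0: rank C_0 − rank ∂_1 = 3 − 2 = 1, and the invariant factors of ∂_1 are all 1, so H_0 ≅ Z.
  H_1: rank ker ∂_1 − rank ∂_2 = (3 − 2) − 0 = 1, and there is no ∂_2, so H_1 ≅ Z.

(K is a triangulation of the circle S^1.)

H_0 = Z,  H_1 = Z.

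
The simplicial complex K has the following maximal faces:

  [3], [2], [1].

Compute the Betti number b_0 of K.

b_0 = 3.

We work with the vertex ordering 1 < 2 < 3. The simplices of K, each written with vertices in increasing order, are:

  0-simplices (3): [1], [2], [3]

giving chain groups C_0 ≅ Z^3.

Computing H_k = (kernel of ∂_k) / (image of ∂_{k+1}):

  H_0: rank C_0 − rank ∂_1 = 3 − 0 = 3, and there is no ∂_1, so H_0 = Z^3.

Hence the Betti numbers are b_0 = 3.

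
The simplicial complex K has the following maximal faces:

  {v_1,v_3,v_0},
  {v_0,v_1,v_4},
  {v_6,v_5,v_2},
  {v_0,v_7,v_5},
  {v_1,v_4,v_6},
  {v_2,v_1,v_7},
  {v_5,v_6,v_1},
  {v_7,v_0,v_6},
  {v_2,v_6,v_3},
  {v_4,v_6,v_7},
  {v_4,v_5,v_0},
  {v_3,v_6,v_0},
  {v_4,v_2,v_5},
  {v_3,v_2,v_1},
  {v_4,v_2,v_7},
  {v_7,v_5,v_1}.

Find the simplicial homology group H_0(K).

H_0 ≅ Z.

We work with the vertex ordering v_0 < v_1 < v_2 < v_3 < v_4 < v_5 < v_6 < v_7. The simplices of K, each written with vertices in increasing order, are:

  0-simplices (8): [v_0], [v_1], [v_2], [v_3], [v_4], [v_5], [v_6], [v_7]
  1-simplices (24): (24 of them)
  2-simplices (16): (16 of them)

giving chain groups C_0 ≅ Z^8, C_1 ≅ Z^24, C_2 ≅ Z^16.

∂_1: C_1 → C_0 sends each edge [p,q] (with p < q) to q − p. For instance
  ∂[v_1,v_6] = [v_6] − [v_1].
The 8×24 boundary matrix has rank 7 and Smith normal form diag(1,1,1,1,1,1,1).

The boundary map ∂_2: C_2 → C_1 maps a triangle to the signed sum of its edges. For instance
  ∂[v_2,v_3,v_6] = [v_3,v_6] − [v_2,v_6] + [v_2,v_3],
  ∂[v_0,v_3,v_6] = [v_3,v_6] − [v_0,v_6] + [v_0,v_3].
The 24×16 boundary matrix has rank 15 and Smith normal form diag(1,1,1,1,1,1,1,1,1,1,1,1,1,1,1).

Reading off H_k = ker ∂_k / im ∂_{k+1}:

  H_0: rank C_0 − rank ∂_1 = 8 − 7 = 1, and the invariant factors of ∂_1 are all 1, so H_0 = Z.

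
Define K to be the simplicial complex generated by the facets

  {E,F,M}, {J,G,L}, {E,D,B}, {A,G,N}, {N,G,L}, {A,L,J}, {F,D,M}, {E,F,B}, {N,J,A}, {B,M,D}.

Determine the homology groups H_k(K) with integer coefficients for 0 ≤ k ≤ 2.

H_0 ≅ Z^2,  H_1 ≅ Z^2,  H_2 = 0.

Take the total order A < B < D < E < F < G < J < L < M < N on the vertex set. Then K (dimension 2) consists of the simplices:

  0-simplices (10): A, B, D, E, F, G, J, L, M, N
  1-simplices (20): AG, AJ, AL, AN, BD, BE, BF, BM, DE, DF, DM, EF, EM, FM, GJ, GL, GN, JL, JN, LN
  2-simplices (10): AGN, AJL, AJN, BDE, BDM, BEF, DFM, EFM, GJL, GLN

so the chain groups are C_0 ≅ Z^10, C_1 ≅ Z^20, C_2 ≅ Z^10.

The boundary map ∂_1: C_1 → C_0 maps an edge to its endpoints' difference, ∂[p,q] = q − p. For instance
  ∂GL = L − G.
As a 10×20 matrix over Z this has rank 8, with invariant factors (1,1,1,1,1,1,1,1).

Boundary ∂_2: C_2 → C_1 acts by ∂[p,q,r] = [q,r] − [p,r] + [p,q]. For instance
  ∂GJL = JL − GL + GJ,
  ∂AJN = JN − AN + AJ.
This gives a 20×10 integer matrix of rank 10; reducing to Smith normal form yields diagonal entries (1,1,1,1,1,1,1,1,1,1).

Now H_k = ker ∂_k / im ∂_{k+1}, so:

  H_0: rank C_0 − rank ∂_1 = 10 − 8 = 2, and the invariant factors of ∂_1 are all 1, so H_0 ≅ Z^2.
  H_1: rank ker ∂_1 − rank ∂_2 = (20 − 8) − 10 = 2, and the invariant factors of ∂_2 are all 1, so H_1 ≅ Z^2.
  H_2: rank ker ∂_2 − rank ∂_3 = (10 − 10) − 0 = 0, and there is no ∂_3, so H_2 ≅ 0.

(K is a triangulation of the disjoint union of the Möbius band and the Möbius band.)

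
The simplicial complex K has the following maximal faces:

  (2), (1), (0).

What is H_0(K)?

Order the vertices as 0 < 1 < 2. Listing each simplex with vertices in this order, K has dimension 0 with simplices:

  0-simplices (3): [0], [1], [2]

giving chain groups C_0 ≅ Z^3.

From H_k ≅ ker(∂_k) / im(∂_{k+1}) we obtain:

  H_0: rank C_0 − rank ∂_1 = 3 − 0 = 3, and there is no ∂_1, so H_0 ≅ Z^3.

H_0 = Z^3.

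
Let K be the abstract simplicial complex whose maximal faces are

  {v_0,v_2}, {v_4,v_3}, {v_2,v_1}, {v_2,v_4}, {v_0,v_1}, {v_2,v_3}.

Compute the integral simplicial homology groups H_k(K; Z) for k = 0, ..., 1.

K has 5 vertices, 6 edges.
rank ∂_0 = 0, rank ∂_1 = 4 ⇒ b_0 = 5 − 0 − 4 = 1; all invariant factors of ∂_1 are 1 so no torsion. So H_0 = Z.
rank ∂_1 = 4, rank ∂_2 = 0 ⇒ b_1 = 6 − 4 − 0 = 2. So H_1 = Z^2.

H_0 = Z,  H_1 = Z^2.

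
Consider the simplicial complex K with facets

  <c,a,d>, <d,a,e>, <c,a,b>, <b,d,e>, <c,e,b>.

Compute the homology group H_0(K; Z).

H_0 = Z.

Fix the vertex order a < b < c < d < e and write every simplex with vertices in increasing order. Then dim K = 2 and the simplices of K are:

  0-simplices (5): a, b, c, d, e
  1-simplices (10): ab, ac, ad, ae, bc, bd, be, cd, ce, de
  2-simplices (5): abc, acd, ade, bce, bde

so the chain groups are C_0 ≅ Z^5, C_1 ≅ Z^10, C_2 ≅ Z^5.

Boundary ∂_1: C_1 → C_0 maps an edge to its endpoints' difference, ∂[p,q] = q − p.
This gives a 5×10 integer matrix of rank 4; reducing to Smith normal form yields diagonal entries (1,1,1,1).

The boundary map ∂_2: C_2 → C_1 maps a triangle to the signed sum of its edges. For instance
  ∂bce = ce − be + bc,
  ∂ade = de − ae + ad.
The resulting 10×5 matrix has rank 5, and its Smith normal form has invariant factors (1,1,1,1,1).

Reading off H_k = ker ∂_k / im ∂_{k+1}:

  H_0: rank C_0 − rank ∂_1 = 5 − 4 = 1, and the invariant factors of ∂_1 are all 1, so H_0 ≅ Z.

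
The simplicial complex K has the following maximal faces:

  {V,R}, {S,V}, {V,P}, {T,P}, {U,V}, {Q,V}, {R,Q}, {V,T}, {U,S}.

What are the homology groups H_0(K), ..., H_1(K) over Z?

H_0 ≅ Z,  H_1 ≅ Z^3.

K has 7 vertices, 9 edges.
rank ∂_0 = 0, rank ∂_1 = 6 ⇒ b_0 = 7 − 0 − 6 = 1; all invariant factors of ∂_1 are 1 so no torsion. So H_0 ≅ Z.
rank ∂_1 = 6, rank ∂_2 = 0 ⇒ b_1 = 9 − 6 − 0 = 3. So H_1 ≅ Z^3.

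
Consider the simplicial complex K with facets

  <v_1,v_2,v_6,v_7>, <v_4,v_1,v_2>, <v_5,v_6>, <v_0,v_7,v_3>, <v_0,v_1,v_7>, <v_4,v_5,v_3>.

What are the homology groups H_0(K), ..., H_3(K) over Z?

K has 8 vertices, 16 edges, 8 triangles, 1 3-simplex.
rank ∂_0 = 0, rank ∂_1 = 7 ⇒ b_0 = 8 − 0 − 7 = 1; all invariant factors of ∂_1 are 1 so no torsion. So H_0 ≅ Z.
rank ∂_1 = 7, rank ∂_2 = 7 ⇒ b_1 = 16 − 7 − 7 = 2; all invariant factors of ∂_2 are 1 so no torsion. So H_1 ≅ Z^2.
rank ∂_2 = 7, rank ∂_3 = 1 ⇒ b_2 = 8 − 7 − 1 = 0; all invariant factors of ∂_3 are 1 so no torsion. So H_2 ≅ 0.
rank ∂_3 = 1, rank ∂_4 = 0 ⇒ b_3 = 1 − 1 − 0 = 0. So H_3 ≅ 0.

H_0 ≅ Z,  H_1 ≅ Z^2,  H_2 = 0,  H_3 = 0.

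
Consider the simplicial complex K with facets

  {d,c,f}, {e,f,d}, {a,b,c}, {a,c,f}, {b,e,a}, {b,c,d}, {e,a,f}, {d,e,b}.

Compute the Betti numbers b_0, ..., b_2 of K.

Order the vertices as a < b < c < d < e < f. Listing each simplex with vertices in this order, K has dimension 2 with simplices:

  0-simplices (6): a, b, c, d, e, f
  1-simplices (12): ab, ac, ae, af, bc, bd, be, cd, cf, de, df, ef
  2-simplices (8): abc, abe, acf, aef, bcd, bde, cdf, def

so the chain groups are C_0 ≅ Z^6, C_1 ≅ Z^12, C_2 ≅ Z^8.

Boundary ∂_1: C_1 → C_0 is given by ∂[p,q] = [q] − [p]. For instance
  ∂ab = b − a.
As a 6×12 matrix over Z this has rank 5, with invariant factors (1,1,1,1,1).

∂_2: C_2 → C_1 maps a triangle to the signed sum of its edges. For instance
  ∂cdf = df − cf + cd,
  ∂acf = cf − af + ac.
The 12×8 boundary matrix has rank 7 and Smith normal form diag(1,1,1,1,1,1,1).

Computing H_k = (kernel of ∂_k) / (image of ∂_{k+1}):

  H_0: rank C_0 − rank ∂_1 = 6 − 5 = 1, and the invariant factors of ∂_1 are all 1, so H_0 ≅ Z.
  H_1: rank ker ∂_1 − rank ∂_2 = (12 − 5) − 7 = 0, and the invariant factors of ∂_2 are all 1, so H_1 ≅ 0.
  H_2: rank ker ∂_2 − rank ∂_3 = (8 − 7) − 0 = 1, and there is no ∂_3, so H_2 ≅ Z.

As a check, the Euler characteristic is 6 − 12 + 8 = 2, which agrees with 1 − 0 + 1 = 2.

Hence the Betti numbers are b_0 = 1, b_1 = 0, b_2 = 1.

b_0 = 1, b_1 = 0, b_2 = 1.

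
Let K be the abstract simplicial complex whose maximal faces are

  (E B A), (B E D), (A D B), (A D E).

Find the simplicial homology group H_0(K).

Fix the vertex order A < B < D < E and write every simplex with vertices in increasing order. Then dim K = 2 and the simplices of K are:

  0-simplices (4): A, B, D, E
  1-simplices (6): AB, AD, AE, BD, BE, DE
  2-simplices (4): ABD, ABE, ADE, BDE

Hence C_0 ≅ Z^4, C_1 ≅ Z^6, C_2 ≅ Z^4.

Boundary ∂_1: C_1 → C_0 maps an edge to its endpoints' difference, ∂[p,q] = q − p. For instance
  ∂DE = E − D.
As a 4×6 matrix over Z this has rank 3, with invariant factors (1,1,1).

The boundary map ∂_2: C_2 → C_1 sends each 2-simplex [p,q,r] to [q,r] − [p,r] + [p,q]. For instance
  ∂ADE = DE − AE + AD,
  ∂BDE = DE − BE + BD.
The 6×4 boundary matrix has rank 3 and Smith normal form diag(1,1,1).

Reading off H_k = ker ∂_k / im ∂_{k+1}:

  H_0: rank C_0 − rank ∂_1 = 4 − 3 = 1, and the invariant factors of ∂_1 are all 1, so H_0 ≅ Z.

(K is a triangulation of the 2-sphere S^2.)

H_0 ≅ Z.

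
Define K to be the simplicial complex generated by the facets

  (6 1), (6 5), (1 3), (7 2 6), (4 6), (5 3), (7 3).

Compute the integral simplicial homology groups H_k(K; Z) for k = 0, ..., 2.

Take the total order 1 < 2 < 3 < 4 < 5 < 6 < 7 on the vertex set. Then K (dimension 2) consists of the simplices:

  0-simplices (7): [1], [2], [3], [4], [5], [6], [7]
  1-simplices (9): [1,3], [1,6], [2,6], [2,7], [3,5], [3,7], [4,6], [5,6], [6,7]
  2-simplices (1): [2,6,7]

Hence C_0 ≅ Z^7, C_1 ≅ Z^9, C_2 ≅ Z^1.

Boundary ∂_1: C_1 → C_0 is given by ∂[p,q] = [q] − [p]. For instance
  ∂[3,7] = [7] − [3].
This gives a 7×9 integer matrix of rank 6; reducing to Smith normal form yields diagonal entries (1,1,1,1,1,1).

∂_2: C_2 → C_1 maps a triangle to the signed sum of its edges. For instance
  ∂[2,6,7] = [6,7] − [2,7] + [2,6].
As a 9×1 matrix over Z this has rank 1, with invariant factors (1).

Now H_k = ker ∂_k / im ∂_{k+1}, so:

  H_0: rank C_0 − rank ∂_1 = 7 − 6 = 1, and the invariant factors of ∂_1 are all 1, so H_0 ≅ Z.
  H_1: rank ker ∂_1 − rank ∂_2 = (9 − 6) − 1 = 2, and the invariant factors of ∂_2 are all 1, so H_1 ≅ Z^2.
  H_2: rank ker ∂_2 − rank ∂_3 = (1 − 1) − 0 = 0, and there is no ∂_3, so H_2 ≅ 0.

As a check, the Euler characteristic is 7 − 9 + 1 = -1, which agrees with 1 − 2 + 0 = -1.

H_0 = Z,  H_1 = Z^2,  H_2 = 0.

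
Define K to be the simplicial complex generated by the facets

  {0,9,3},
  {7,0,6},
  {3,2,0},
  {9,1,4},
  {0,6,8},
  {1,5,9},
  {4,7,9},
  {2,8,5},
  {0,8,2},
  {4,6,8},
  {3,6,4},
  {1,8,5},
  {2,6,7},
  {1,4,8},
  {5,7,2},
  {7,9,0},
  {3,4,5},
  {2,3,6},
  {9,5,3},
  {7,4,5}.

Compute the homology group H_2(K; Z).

H_2 = 0.

Order the vertices as 0 < 1 < 2 < 3 < 4 < 5 < 6 < 7 < 8 < 9. Listing each simplex with vertices in this order, K has dimension 2 with simplices:

  0-simplices (10): [0], [1], [2], [3], [4], [5], [6], [7], [8], [9]
  1-simplices (30): (30 of them)
  2-simplices (20): (20 of them)

so the chain groups are C_0 ≅ Z^10, C_1 ≅ Z^30, C_2 ≅ Z^20.

The boundary map ∂_1: C_1 → C_0 is given by ∂[p,q] = [q] − [p]. For instance
  ∂[2,5] = [5] − [2].
This gives a 10×30 integer matrix of rank 9; reducing to Smith normal form yields diagonal entries (1,1,1,1,1,1,1,1,1).

Boundary ∂_2: C_2 → C_1 acts by ∂[p,q,r] = [q,r] − [p,r] + [p,q]. For instance
  ∂[1,4,8] = [4,8] − [1,8] + [1,4],
  ∂[0,2,8] = [2,8] − [0,8] + [0,2].
This gives a 30×20 integer matrix of rank 20; reducing to Smith normal form yields diagonal entries (1,1,1,1,1,1,1,1,1,1,1,1,1,1,1,1,1,1,1,2).

Reading off H_k = ker ∂_k / im ∂_{k+1}:

  H_2: rank ker ∂_2 − rank ∂_3 = (20 − 20) − 0 = 0, and there is no ∂_3, so H_2 ≅ 0.

(K is a triangulation of the Klein bottle.)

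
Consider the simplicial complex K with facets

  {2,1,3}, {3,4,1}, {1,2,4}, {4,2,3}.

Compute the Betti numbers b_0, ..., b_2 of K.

We work with the vertex ordering 1 < 2 < 3 < 4. The simplices of K, each written with vertices in increasing order, are:

  0-simplices (4): [1], [2], [3], [4]
  1-simplices (6): [1,2], [1,3], [1,4], [2,3], [2,4], [3,4]
  2-simplices (4): [1,2,3], [1,2,4], [1,3,4], [2,3,4]

so the chain groups are C_0 ≅ Z^4, C_1 ≅ Z^6, C_2 ≅ Z^4.

∂_1: C_1 → C_0 is given by ∂[p,q] = [q] − [p]. For instance
  ∂[2,4] = [4] − [2].
As a 4×6 matrix over Z this has rank 3, with invariant factors (1,1,1).

∂_2: C_2 → C_1 sends each 2-simplex [p,q,r] to [q,r] − [p,r] + [p,q]. For instance
  ∂[1,2,3] = [2,3] − [1,3] + [1,2],
  ∂[1,2,4] = [2,4] − [1,4] + [1,2].
The resulting 6×4 matrix has rank 3, and its Smith normal form has invariant factors (1,1,1).

From H_k ≅ ker(∂_k) / im(∂_{k+1}) we obtain:

  H_0: rank C_0 − rank ∂_1 = 4 − 3 = 1, and the invariant factors of ∂_1 are all 1, so H_0 ≅ Z.
  H_1: rank ker ∂_1 − rank ∂_2 = (6 − 3) − 3 = 0, and the invariant factors of ∂_2 are all 1, so H_1 ≅ 0.
  H_2: rank ker ∂_2 − rank ∂_3 = (4 − 3) − 0 = 1, and there is no ∂_3, so H_2 ≅ Z.

Hence the Betti numbers are b_0 = 1, b_1 = 0, b_2 = 1.

b_0 = 1, b_1 = 0, b_2 = 1.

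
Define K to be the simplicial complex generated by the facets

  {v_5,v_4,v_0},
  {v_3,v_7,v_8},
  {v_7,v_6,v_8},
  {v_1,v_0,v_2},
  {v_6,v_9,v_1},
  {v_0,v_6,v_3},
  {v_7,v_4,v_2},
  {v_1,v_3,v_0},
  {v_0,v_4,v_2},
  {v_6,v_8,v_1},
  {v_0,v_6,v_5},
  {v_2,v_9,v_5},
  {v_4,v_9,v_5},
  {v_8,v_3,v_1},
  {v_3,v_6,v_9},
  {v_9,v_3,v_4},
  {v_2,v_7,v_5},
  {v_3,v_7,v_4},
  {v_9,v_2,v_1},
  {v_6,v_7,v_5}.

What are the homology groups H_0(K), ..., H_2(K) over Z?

Order the vertices as v_0 < v_1 < v_2 < v_3 < v_4 < v_5 < v_6 < v_7 < v_8 < v_9. Listing each simplex with vertices in this order, K has dimension 2 with simplices:

  0-simplices (10): [v_0], [v_1], [v_2], [v_3], [v_4], [v_5], [v_6], [v_7], [v_8], [v_9]
  1-simplices (30): (30 of them)
  2-simplices (20): (20 of them)

giving chain groups C_0 ≅ Z^10, C_1 ≅ Z^30, C_2 ≅ Z^20.

∂_1: C_1 → C_0 maps an edge to its endpoints' difference, ∂[p,q] = q − p. For instance
  ∂[v_7,v_8] = [v_8] − [v_7].
The resulting 10×30 matrix has rank 9, and its Smith normal form has invariant factors (1,1,1,1,1,1,1,1,1).

∂_2: C_2 → C_1 maps a triangle to the signed sum of its edges. For instance
  ∂[v_3,v_4,v_9] = [v_4,v_9] − [v_3,v_9] + [v_3,v_4],
  ∂[v_0,v_3,v_6] = [v_3,v_6] − [v_0,v_6] + [v_0,v_3].
As a 30×20 matrix over Z this has rank 20, with invariant factors (1,1,1,1,1,1,1,1,1,1,1,1,1,1,1,1,1,1,1,2).

Computing H_k = (kernel of ∂_k) / (image of ∂_{k+1}):

  H_0: rank C_0 − rank ∂_1 = 10 − 9 = 1, and the invariant factors of ∂_1 are all 1, so H_0 ≅ Z.
  H_1: rank ker ∂_1 − rank ∂_2 = (30 − 9) − 20 = 1, and ∂_2 has invariant factor 2 > 1, so H_1 ≅ Z ⊕ Z/2.
  H_2: rank ker ∂_2 − rank ∂_3 = (20 − 20) − 0 = 0, and there is no ∂_3, so H_2 ≅ 0.

H_0 = Z,  H_1 = Z ⊕ Z/2,  H_2 = 0.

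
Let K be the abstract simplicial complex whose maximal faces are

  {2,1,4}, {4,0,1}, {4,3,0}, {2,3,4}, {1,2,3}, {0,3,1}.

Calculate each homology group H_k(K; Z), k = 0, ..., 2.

Order the vertices as 0 < 1 < 2 < 3 < 4. Listing each simplex with vertices in this order, K has dimension 2 with simplices:

  0-simplices (5): [0], [1], [2], [3], [4]
  1-simplices (9): [0,1], [0,3], [0,4], [1,2], [1,3], [1,4], [2,3], [2,4], [3,4]
  2-simplices (6): [0,1,3], [0,1,4], [0,3,4], [1,2,3], [1,2,4], [2,3,4]

Hence C_0 ≅ Z^5, C_1 ≅ Z^9, C_2 ≅ Z^6.

The boundary map ∂_1: C_1 → C_0 is given by ∂[p,q] = [q] − [p]. For instance
  ∂[2,4] = [4] − [2].
The resulting 5×9 matrix has rank 4, and its Smith normal form has invariant factors (1,1,1,1).

The boundary map ∂_2: C_2 → C_1 sends each 2-simplex [p,q,r] to [q,r] − [p,r] + [p,q]. For instance
  ∂[1,2,3] = [2,3] − [1,3] + [1,2],
  ∂[0,3,4] = [3,4] − [0,4] + [0,3].
As a 9×6 matrix over Z this has rank 5, with invariant factors (1,1,1,1,1).

Now H_k = ker ∂_k / im ∂_{k+1}, so:

  H_0: rank C_0 − rank ∂_1 = 5 − 4 = 1, and the invariant factors of ∂_1 are all 1, so H_0 = Z.
  H_1: rank ker ∂_1 − rank ∂_2 = (9 − 4) − 5 = 0, and the invariant factors of ∂_2 are all 1, so H_1 = 0.
  H_2: rank ker ∂_2 − rank ∂_3 = (6 − 5) − 0 = 1, and there is no ∂_3, so H_2 = Z.

As a check, the Euler characteristic is 5 − 9 + 6 = 2, which agrees with 1 − 0 + 1 = 2.
(K is a triangulation of the 2-sphere S^2.)

H_0 ≅ Z,  H_1 = 0,  H_2 ≅ Z.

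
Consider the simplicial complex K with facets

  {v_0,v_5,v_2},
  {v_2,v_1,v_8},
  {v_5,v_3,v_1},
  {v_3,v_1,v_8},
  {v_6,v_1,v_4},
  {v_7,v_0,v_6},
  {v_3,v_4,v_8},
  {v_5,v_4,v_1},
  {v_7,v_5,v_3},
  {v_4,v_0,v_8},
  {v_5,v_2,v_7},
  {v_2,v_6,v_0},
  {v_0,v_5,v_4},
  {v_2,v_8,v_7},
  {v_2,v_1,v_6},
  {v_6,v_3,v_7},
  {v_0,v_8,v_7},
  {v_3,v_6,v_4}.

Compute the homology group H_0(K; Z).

H_0 ≅ Z.

We work with the vertex ordering v_0 < v_1 < v_2 < v_3 < v_4 < v_5 < v_6 < v_7 < v_8. The simplices of K, each written with vertices in increasing order, are:

  0-simplices (9): [v_0], [v_1], [v_2], [v_3], [v_4], [v_5], [v_6], [v_7], [v_8]
  1-simplices (27): (27 of them)
  2-simplices (18): (18 of them)

so the chain groups are C_0 ≅ Z^9, C_1 ≅ Z^27, C_2 ≅ Z^18.

The boundary map ∂_1: C_1 → C_0 is given by ∂[p,q] = [q] − [p]. For instance
  ∂[v_1,v_2] = [v_2] − [v_1].
This gives a 9×27 integer matrix of rank 8; reducing to Smith normal form yields diagonal entries (1,1,1,1,1,1,1,1).

∂_2: C_2 → C_1 acts by ∂[p,q,r] = [q,r] − [p,r] + [p,q]. For instance
  ∂[v_1,v_3,v_5] = [v_3,v_5] − [v_1,v_5] + [v_1,v_3],
  ∂[v_2,v_5,v_7] = [v_5,v_7] − [v_2,v_7] + [v_2,v_5].
The resulting 27×18 matrix has rank 18, and its Smith normal form has invariant factors (1,1,1,1,1,1,1,1,1,1,1,1,1,1,1,1,1,2).

Computing H_k = (kernel of ∂_k) / (image of ∂_{k+1}):

  H_0: rank C_0 − rank ∂_1 = 9 − 8 = 1, and the invariant factors of ∂_1 are all 1, so H_0 ≅ Z.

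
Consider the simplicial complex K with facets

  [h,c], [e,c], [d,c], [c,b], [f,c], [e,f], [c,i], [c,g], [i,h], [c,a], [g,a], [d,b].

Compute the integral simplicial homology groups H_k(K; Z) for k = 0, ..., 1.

We work with the vertex ordering a < b < c < d < e < f < g < h < i. The simplices of K, each written with vertices in increasing order, are:

  0-simplices (9): a, b, c, d, e, f, g, h, i
  1-simplices (12): ac, ag, bc, bd, cd, ce, cf, cg, ch, ci, ef, hi

giving chain groups C_0 ≅ Z^9, C_1 ≅ Z^12.

The boundary map ∂_1: C_1 → C_0 is given by ∂[p,q] = [q] − [p].
The 9×12 boundary matrix has rank 8 and Smith normal form diag(1,1,1,1,1,1,1,1).

From H_k ≅ ker(∂_k) / im(∂_{k+1}) we obtain:

  H_0: rank C_0 − rank ∂_1 = 9 − 8 = 1, and the invariant factors of ∂_1 are all 1, so H_0 ≅ Z.
  H_1: rank ker ∂_1 − rank ∂_2 = (12 − 8) − 0 = 4, and there is no ∂_2, so H_1 ≅ Z^4.

As a check, the Euler characteristic is 9 − 12 = -3, which agrees with 1 − 4 = -3.

H_0 ≅ Z,  H_1 ≅ Z^4.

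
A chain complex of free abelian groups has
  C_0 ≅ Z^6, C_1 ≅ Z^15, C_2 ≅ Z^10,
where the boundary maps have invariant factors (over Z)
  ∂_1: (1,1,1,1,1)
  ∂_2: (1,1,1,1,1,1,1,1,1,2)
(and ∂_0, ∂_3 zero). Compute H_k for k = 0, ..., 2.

H_0: b_0 = 6 − 0 − 5 = 1; torsion from ∂_1 factors > 1: none. So H_0 = Z.
H_1: b_1 = 15 − 5 − 10 = 0; torsion from ∂_2 factors > 1: [2]. So H_1 = Z/2.
H_2: b_2 = 10 − 10 − 0 = 0; torsion from ∂_3 factors > 1: none. So H_2 = 0.

H_0 = Z,  H_1 = Z/2,  H_2 = 0.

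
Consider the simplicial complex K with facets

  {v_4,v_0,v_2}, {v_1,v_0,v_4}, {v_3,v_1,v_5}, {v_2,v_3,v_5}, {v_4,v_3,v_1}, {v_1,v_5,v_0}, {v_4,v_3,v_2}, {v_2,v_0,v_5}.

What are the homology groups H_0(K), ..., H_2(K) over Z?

Take the total order v_0 < v_1 < v_2 < v_3 < v_4 < v_5 on the vertex set. Then K (dimension 2) consists of the simplices:

  0-simplices (6): [v_0], [v_1], [v_2], [v_3], [v_4], [v_5]
  1-simplices (12): [v_0,v_1], [v_0,v_2], [v_0,v_4], [v_0,v_5], [v_1,v_3], [v_1,v_4], [v_1,v_5], [v_2,v_3], [v_2,v_4], [v_2,v_5], [v_3,v_4], [v_3,v_5]
  2-simplices (8): [v_0,v_1,v_4], [v_0,v_1,v_5], [v_0,v_2,v_4], [v_0,v_2,v_5], [v_1,v_3,v_4], [v_1,v_3,v_5], [v_2,v_3,v_4], [v_2,v_3,v_5]

Hence C_0 ≅ Z^6, C_1 ≅ Z^12, C_2 ≅ Z^8.

The boundary map ∂_1: C_1 → C_0 sends each edge [p,q] (with p < q) to q − p.
This gives a 6×12 integer matrix of rank 5; reducing to Smith normal form yields diagonal entries (1,1,1,1,1).

∂_2: C_2 → C_1 acts by ∂[p,q,r] = [q,r] − [p,r] + [p,q]. For instance
  ∂[v_0,v_1,v_5] = [v_1,v_5] − [v_0,v_5] + [v_0,v_1],
  ∂[v_2,v_3,v_4] = [v_3,v_4] − [v_2,v_4] + [v_2,v_3].
The resulting 12×8 matrix has rank 7, and its Smith normal form has invariant factors (1,1,1,1,1,1,1).

Now H_k = ker ∂_k / im ∂_{k+1}, so:

  H_0: rank C_0 − rank ∂_1 = 6 − 5 = 1, and the invariant factors of ∂_1 are all 1, so H_0 ≅ Z.
  H_1: rank ker ∂_1 − rank ∂_2 = (12 − 5) − 7 = 0, and the invariant factors of ∂_2 are all 1, so H_1 ≅ 0.
  H_2: rank ker ∂_2 − rank ∂_3 = (8 − 7) − 0 = 1, and there is no ∂_3, so H_2 ≅ Z.

As a check, the Euler characteristic is 6 − 12 + 8 = 2, which agrees with 1 − 0 + 1 = 2.
(K is a triangulation of the 2-sphere S^2.)

H_0 = Z,  H_1 = 0,  H_2 = Z.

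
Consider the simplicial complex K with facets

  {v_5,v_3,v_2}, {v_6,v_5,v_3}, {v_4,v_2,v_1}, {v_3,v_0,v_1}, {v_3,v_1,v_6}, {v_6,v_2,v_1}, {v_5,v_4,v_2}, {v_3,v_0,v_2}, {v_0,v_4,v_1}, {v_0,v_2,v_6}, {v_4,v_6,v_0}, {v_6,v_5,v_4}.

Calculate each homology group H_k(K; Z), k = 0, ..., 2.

H_0 = Z,  H_1 = Z/2,  H_2 = 0.

Fix the vertex order v_0 < v_1 < v_2 < v_3 < v_4 < v_5 < v_6 and write every simplex with vertices in increasing order. Then dim K = 2 and the simplices of K are:

  0-simplices (7): [v_0], [v_1], [v_2], [v_3], [v_4], [v_5], [v_6]
  1-simplices (18): (18 of them)
  2-simplices (12): (12 of them)

giving chain groups C_0 ≅ Z^7, C_1 ≅ Z^18, C_2 ≅ Z^12.

Boundary ∂_1: C_1 → C_0 sends each edge [p,q] (with p < q) to q − p. For instance
  ∂[v_4,v_5] = [v_5] − [v_4].
This gives a 7×18 integer matrix of rank 6; reducing to Smith normal form yields diagonal entries (1,1,1,1,1,1).

Boundary ∂_2: C_2 → C_1 maps a triangle to the signed sum of its edges. For instance
  ∂[v_0,v_1,v_3] = [v_1,v_3] − [v_0,v_3] + [v_0,v_1],
  ∂[v_0,v_1,v_4] = [v_1,v_4] − [v_0,v_4] + [v_0,v_1].
The resulting 18×12 matrix has rank 12, and its Smith normal form has invariant factors (1,1,1,1,1,1,1,1,1,1,1,2).

Computing H_k = (kernel of ∂_k) / (image of ∂_{k+1}):

  H_0: rank C_0 − rank ∂_1 = 7 − 6 = 1, and the invariant factors of ∂_1 are all 1, so H_0 = Z.
  H_1: rank ker ∂_1 − rank ∂_2 = (18 − 6) − 12 = 0, and ∂_2 has invariant factor 2 > 1, so H_1 = Z/2.
  H_2: rank ker ∂_2 − rank ∂_3 = (12 − 12) − 0 = 0, and there is no ∂_3, so H_2 = 0.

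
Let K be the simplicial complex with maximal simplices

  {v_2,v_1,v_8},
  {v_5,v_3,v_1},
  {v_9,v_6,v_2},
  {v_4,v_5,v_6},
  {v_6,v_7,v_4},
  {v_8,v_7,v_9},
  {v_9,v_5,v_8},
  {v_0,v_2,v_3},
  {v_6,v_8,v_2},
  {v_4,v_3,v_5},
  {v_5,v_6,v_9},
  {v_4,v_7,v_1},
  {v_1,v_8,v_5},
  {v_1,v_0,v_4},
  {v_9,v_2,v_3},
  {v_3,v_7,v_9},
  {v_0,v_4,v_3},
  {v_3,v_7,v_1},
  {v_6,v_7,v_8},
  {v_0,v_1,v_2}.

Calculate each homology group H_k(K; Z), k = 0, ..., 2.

H_0 ≅ Z,  H_1 ≅ Z ⊕ Z/2Z,  H_2 = 0.

Order the vertices as v_0 < v_1 < v_2 < v_3 < v_4 < v_5 < v_6 < v_7 < v_8 < v_9. Listing each simplex with vertices in this order, K has dimension 2 with simplices:

  0-simplices (10): [v_0], [v_1], [v_2], [v_3], [v_4], [v_5], [v_6], [v_7], [v_8], [v_9]
  1-simplices (30): (30 of them)
  2-simplices (20): (20 of them)

giving chain groups C_0 ≅ Z^10, C_1 ≅ Z^30, C_2 ≅ Z^20.

∂_1: C_1 → C_0 sends each edge [p,q] (with p < q) to q − p. For instance
  ∂[v_3,v_7] = [v_7] − [v_3].
As a 10×30 matrix over Z this has rank 9, with invariant factors (1,1,1,1,1,1,1,1,1).

The boundary map ∂_2: C_2 → C_1 acts by ∂[p,q,r] = [q,r] − [p,r] + [p,q]. For instance
  ∂[v_2,v_6,v_9] = [v_6,v_9] − [v_2,v_9] + [v_2,v_6],
  ∂[v_7,v_8,v_9] = [v_8,v_9] − [v_7,v_9] + [v_7,v_8].
The 30×20 boundary matrix has rank 20 and Smith normal form diag(1,1,1,1,1,1,1,1,1,1,1,1,1,1,1,1,1,1,1,2).

Computing H_k = (kernel of ∂_k) / (image of ∂_{k+1}):

  H_0: rank C_0 − rank ∂_1 = 10 − 9 = 1, and the invariant factors of ∂_1 are all 1, so H_0 = Z.
  H_1: rank ker ∂_1 − rank ∂_2 = (30 − 9) − 20 = 1, and ∂_2 has invariant factor 2 > 1, so H_1 = Z ⊕ Z/2Z.
  H_2: rank ker ∂_2 − rank ∂_3 = (20 − 20) − 0 = 0, and there is no ∂_3, so H_2 = 0.

As a check, the Euler characteristic is 10 − 30 + 20 = 0, which agrees with 1 − 1 + 0 = 0.
(K is a triangulation of the Klein bottle.)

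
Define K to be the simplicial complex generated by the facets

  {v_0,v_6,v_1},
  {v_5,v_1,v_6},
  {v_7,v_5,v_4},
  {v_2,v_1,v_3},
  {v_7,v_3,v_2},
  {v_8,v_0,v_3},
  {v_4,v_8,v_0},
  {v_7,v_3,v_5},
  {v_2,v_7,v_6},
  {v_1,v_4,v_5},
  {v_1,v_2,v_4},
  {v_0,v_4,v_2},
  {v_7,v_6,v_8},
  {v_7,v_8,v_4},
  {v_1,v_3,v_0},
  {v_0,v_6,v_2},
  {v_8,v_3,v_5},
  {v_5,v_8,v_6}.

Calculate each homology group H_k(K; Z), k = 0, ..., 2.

H_0 = Z,  H_1 = Z ⊕ Z/2,  H_2 = 0.

Fix the vertex order v_0 < v_1 < v_2 < v_3 < v_4 < v_5 < v_6 < v_7 < v_8 and write every simplex with vertices in increasing order. Then dim K = 2 and the simplices of K are:

  0-simplices (9): [v_0], [v_1], [v_2], [v_3], [v_4], [v_5], [v_6], [v_7], [v_8]
  1-simplices (27): (27 of them)
  2-simplices (18): (18 of them)

so the chain groups are C_0 ≅ Z^9, C_1 ≅ Z^27, C_2 ≅ Z^18.

∂_1: C_1 → C_0 is given by ∂[p,q] = [q] − [p]. For instance
  ∂[v_1,v_4] = [v_4] − [v_1].
As a 9×27 matrix over Z this has rank 8, with invariant factors (1,1,1,1,1,1,1,1).

∂_2: C_2 → C_1 maps a triangle to the signed sum of its edges. For instance
  ∂[v_0,v_2,v_4] = [v_2,v_4] − [v_0,v_4] + [v_0,v_2],
  ∂[v_5,v_6,v_8] = [v_6,v_8] − [v_5,v_8] + [v_5,v_6].
This gives a 27×18 integer matrix of rank 18; reducing to Smith normal form yields diagonal entries (1,1,1,1,1,1,1,1,1,1,1,1,1,1,1,1,1,2).

Now H_k = ker ∂_k / im ∂_{k+1}, so:

  H_0: rank C_0 − rank ∂_1 = 9 − 8 = 1, and the invariant factors of ∂_1 are all 1, so H_0 ≅ Z.
  H_1: rank ker ∂_1 − rank ∂_2 = (27 − 8) − 18 = 1, and ∂_2 has invariant factor 2 > 1, so H_1 ≅ Z ⊕ Z/2.
  H_2: rank ker ∂_2 − rank ∂_3 = (18 − 18) − 0 = 0, and there is no ∂_3, so H_2 ≅ 0.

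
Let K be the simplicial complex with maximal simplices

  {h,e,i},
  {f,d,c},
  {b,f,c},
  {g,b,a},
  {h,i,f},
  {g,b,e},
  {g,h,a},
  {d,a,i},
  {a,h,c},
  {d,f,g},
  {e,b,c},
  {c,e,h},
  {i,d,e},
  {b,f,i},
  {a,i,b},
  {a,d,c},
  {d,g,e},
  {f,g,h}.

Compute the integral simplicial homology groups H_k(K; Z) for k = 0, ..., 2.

H_0 ≅ Z,  H_1 ≅ Z^2,  H_2 ≅ Z.

We work with the vertex ordering a < b < c < d < e < f < g < h < i. The simplices of K, each written with vertices in increasing order, are:

  0-simplices (9): a, b, c, d, e, f, g, h, i
  1-simplices (27): ab, ac, ad, ag, ah, ai, bc, be, bf, bg, bi, cd, ce, cf, ch, de, df, dg, di, eg, eh, ei, fg, fh, fi, gh, hi
  2-simplices (18): abg, abi, acd, ach, adi, agh, bce, bcf, beg, bfi, cdf, ceh, deg, dei, dfg, ehi, fgh, fhi

giving chain groups C_0 ≅ Z^9, C_1 ≅ Z^27, C_2 ≅ Z^18.

∂_1: C_1 → C_0 maps an edge to its endpoints' difference, ∂[p,q] = q − p. For instance
  ∂df = f − d.
As a 9×27 matrix over Z this has rank 8, with invariant factors (1,1,1,1,1,1,1,1).

∂_2: C_2 → C_1 sends each 2-simplex [p,q,r] to [q,r] − [p,r] + [p,q]. For instance
  ∂fgh = gh − fh + fg,
  ∂bcf = cf − bf + bc.
This gives a 27×18 integer matrix of rank 17; reducing to Smith normal form yields diagonal entries (1,1,1,1,1,1,1,1,1,1,1,1,1,1,1,1,1).

From H_k ≅ ker(∂_k) / im(∂_{k+1}) we obtain:

  H_0: rank C_0 − rank ∂_1 = 9 − 8 = 1, and the invariant factors of ∂_1 are all 1, so H_0 ≅ Z.
  H_1: rank ker ∂_1 − rank ∂_2 = (27 − 8) − 17 = 2, and the invariant factors of ∂_2 are all 1, so H_1 ≅ Z^2.
  H_2: rank ker ∂_2 − rank ∂_3 = (18 − 17) − 0 = 1, and there is no ∂_3, so H_2 ≅ Z.

(K is a triangulation of the torus T^2.)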